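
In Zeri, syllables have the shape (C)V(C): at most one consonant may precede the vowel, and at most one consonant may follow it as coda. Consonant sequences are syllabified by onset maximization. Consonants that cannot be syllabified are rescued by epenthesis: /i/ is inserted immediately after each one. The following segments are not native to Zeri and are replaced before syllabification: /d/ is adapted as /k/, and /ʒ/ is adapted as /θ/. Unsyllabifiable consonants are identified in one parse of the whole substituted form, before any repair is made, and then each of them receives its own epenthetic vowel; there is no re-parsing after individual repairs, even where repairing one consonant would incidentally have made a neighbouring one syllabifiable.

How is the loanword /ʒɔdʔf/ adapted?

θɔkʔifi

Substitution: /ʒ/ → /θ/, /d/ → /k/, giving /θɔkʔf/.
The consonants /ʔ/, /f/ cannot be parsed into a legal (C)V(C) syllable (at most one coda consonant is licensed; onsets are limited to one consonant).
Inserting the epenthetic vowel yields /ʔ/ → /ʔi/, /f/ → /fi/.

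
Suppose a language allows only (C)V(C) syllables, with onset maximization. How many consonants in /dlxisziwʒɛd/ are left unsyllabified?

The consonants /d/, /l/ cannot be parsed into a legal (C)V(C) syllable (at most one coda consonant is licensed; onsets are limited to one consonant).

2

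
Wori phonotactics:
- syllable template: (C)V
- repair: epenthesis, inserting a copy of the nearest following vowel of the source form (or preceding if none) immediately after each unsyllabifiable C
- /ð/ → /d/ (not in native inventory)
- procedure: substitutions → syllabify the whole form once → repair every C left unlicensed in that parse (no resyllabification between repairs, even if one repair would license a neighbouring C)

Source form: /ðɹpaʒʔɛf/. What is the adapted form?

Substitution: /ð/ → /d/, giving /dɹpaʒʔɛf/.
The consonants /d/, /ɹ/, /ʒ/, /f/ cannot be parsed into a legal (C)V syllable (no codas are permitted; onsets are limited to one consonant).
Epenthesis after each stranded consonant: /d/ → /da/, /ɹ/ → /ɹa/, /ʒ/ → /ʒɛ/, /f/ → /fɛ/.

daɹapaʒɛʔɛfɛ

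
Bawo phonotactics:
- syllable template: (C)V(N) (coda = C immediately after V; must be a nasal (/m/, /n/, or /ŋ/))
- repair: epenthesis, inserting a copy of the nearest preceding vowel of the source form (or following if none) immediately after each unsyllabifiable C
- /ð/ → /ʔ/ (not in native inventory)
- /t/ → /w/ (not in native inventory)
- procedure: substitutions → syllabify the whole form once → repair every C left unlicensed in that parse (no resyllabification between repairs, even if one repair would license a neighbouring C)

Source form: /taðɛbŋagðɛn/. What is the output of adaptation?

waʔɛbɛŋagaʔɛn

Substitution: /t/ → /w/, /ð/ → /ʔ/, giving /waʔɛbŋagʔɛn/.
Syllabifying with onset maximization leaves /b/, /g/ stranded (only a nasal (/m/, /n/, or /ŋ/) is licensed in coda position; onsets are limited to one consonant).
Epenthesis after each stranded consonant: /b/ → /bɛ/, /g/ → /ga/.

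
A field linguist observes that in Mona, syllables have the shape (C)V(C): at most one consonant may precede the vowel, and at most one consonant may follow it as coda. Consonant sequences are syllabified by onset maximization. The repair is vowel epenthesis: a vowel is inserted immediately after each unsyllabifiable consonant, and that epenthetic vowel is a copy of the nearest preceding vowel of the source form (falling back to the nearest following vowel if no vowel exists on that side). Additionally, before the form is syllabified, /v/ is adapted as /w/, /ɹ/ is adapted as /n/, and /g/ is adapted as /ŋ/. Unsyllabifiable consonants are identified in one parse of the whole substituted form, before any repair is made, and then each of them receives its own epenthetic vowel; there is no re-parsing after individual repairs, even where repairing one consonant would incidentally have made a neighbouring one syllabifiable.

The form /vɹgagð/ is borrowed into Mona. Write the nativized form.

wanaŋaŋða

Substitution: /v/ → /w/, /ɹ/ → /n/, /g/ → /ŋ/, giving /wnŋaŋð/.
Syllabifying with onset maximization leaves /w/, /n/, /ð/ stranded (at most one coda consonant is licensed; onsets are limited to one consonant).
Each unlicensed consonant becomes the onset of a new syllable: /w/ → /wa/, /n/ → /na/, /ð/ → /ða/.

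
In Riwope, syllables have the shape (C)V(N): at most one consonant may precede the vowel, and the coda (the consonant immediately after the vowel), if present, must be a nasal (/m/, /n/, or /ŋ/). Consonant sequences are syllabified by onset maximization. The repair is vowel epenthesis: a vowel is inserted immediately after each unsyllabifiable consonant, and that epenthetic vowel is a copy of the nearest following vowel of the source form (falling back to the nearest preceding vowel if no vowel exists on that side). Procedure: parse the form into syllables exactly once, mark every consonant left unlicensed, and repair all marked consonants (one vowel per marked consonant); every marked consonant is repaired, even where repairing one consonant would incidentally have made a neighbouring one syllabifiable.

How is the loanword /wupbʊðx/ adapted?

The consonants /p/, /ð/, /x/ cannot be parsed into a legal (C)V(N) syllable (only a nasal (/m/, /n/, or /ŋ/) is licensed in coda position; onsets are limited to one consonant).
Each unlicensed consonant becomes the onset of a new syllable: /p/ → /pʊ/, /ð/ → /ðʊ/, /x/ → /xʊ/.

wupʊbʊðʊxʊ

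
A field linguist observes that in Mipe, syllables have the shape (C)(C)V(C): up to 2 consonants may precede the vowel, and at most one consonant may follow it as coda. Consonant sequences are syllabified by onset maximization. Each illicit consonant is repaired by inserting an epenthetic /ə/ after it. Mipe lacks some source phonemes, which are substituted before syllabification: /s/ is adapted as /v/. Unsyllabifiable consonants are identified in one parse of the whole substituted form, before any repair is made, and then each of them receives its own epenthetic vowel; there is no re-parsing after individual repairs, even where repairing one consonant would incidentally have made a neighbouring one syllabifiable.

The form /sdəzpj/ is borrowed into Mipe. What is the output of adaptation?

vdəzpəjə

Substitution: /s/ → /v/, giving /vdəzpj/.
The consonants /p/, /j/ cannot be parsed into a legal (C)(C)V(C) syllable (at most one coda consonant is licensed; onsets may contain at most 2 consonants).
Each unlicensed consonant becomes the onset of a new syllable: /p/ → /pə/, /j/ → /jə/.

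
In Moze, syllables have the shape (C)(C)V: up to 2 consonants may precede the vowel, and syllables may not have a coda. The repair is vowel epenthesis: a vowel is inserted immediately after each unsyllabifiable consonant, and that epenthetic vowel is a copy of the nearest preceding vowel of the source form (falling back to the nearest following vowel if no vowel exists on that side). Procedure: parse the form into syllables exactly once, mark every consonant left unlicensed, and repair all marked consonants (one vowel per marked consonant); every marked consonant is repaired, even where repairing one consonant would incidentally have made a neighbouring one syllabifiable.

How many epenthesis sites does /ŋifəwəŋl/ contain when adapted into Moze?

The unsyllabifiable consonants are /ŋ/, /l/; each receives one epenthetic vowel.

2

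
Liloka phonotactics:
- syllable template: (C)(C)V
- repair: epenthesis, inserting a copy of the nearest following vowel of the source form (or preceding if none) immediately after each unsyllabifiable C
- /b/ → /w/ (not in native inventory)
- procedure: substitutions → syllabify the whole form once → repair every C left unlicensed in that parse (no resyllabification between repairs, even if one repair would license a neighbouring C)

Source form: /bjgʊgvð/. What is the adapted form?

Substitution: /b/ → /w/, giving /wjgʊgvð/.
Syllabifying with onset maximization leaves /w/, /g/, /v/, /ð/ stranded (no codas are permitted; onsets may contain at most 2 consonants).
Epenthesis after each stranded consonant: /w/ → /wʊ/, /g/ → /gʊ/, /v/ → /vʊ/, /ð/ → /ðʊ/.

wʊjgʊgʊvʊðʊ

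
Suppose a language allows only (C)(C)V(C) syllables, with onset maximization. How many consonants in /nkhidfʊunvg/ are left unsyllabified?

Syllabifying with onset maximization leaves /n/, /v/, /g/ stranded (at most one coda consonant is licensed; onsets may contain at most 2 consonants).

3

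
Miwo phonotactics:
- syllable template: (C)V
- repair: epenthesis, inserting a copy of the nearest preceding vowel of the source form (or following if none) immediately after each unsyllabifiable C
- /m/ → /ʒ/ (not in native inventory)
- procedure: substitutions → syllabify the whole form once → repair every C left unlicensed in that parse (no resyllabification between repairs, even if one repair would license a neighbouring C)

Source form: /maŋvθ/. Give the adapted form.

Substitution: /m/ → /ʒ/, giving /ʒaŋvθ/.
Syllabifying with onset maximization leaves /ŋ/, /v/, /θ/ stranded (no codas are permitted; onsets are limited to one consonant).
Each unlicensed consonant becomes the onset of a new syllable: /ŋ/ → /ŋa/, /v/ → /va/, /θ/ → /θa/.

ʒaŋavaθa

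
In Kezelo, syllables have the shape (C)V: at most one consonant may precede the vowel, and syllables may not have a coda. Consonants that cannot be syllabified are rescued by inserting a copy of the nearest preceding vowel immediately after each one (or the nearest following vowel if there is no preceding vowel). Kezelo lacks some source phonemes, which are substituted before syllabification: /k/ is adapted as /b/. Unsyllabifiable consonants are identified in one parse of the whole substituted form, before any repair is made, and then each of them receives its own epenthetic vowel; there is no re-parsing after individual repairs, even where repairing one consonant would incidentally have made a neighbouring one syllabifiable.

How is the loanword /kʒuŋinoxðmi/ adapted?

Substitution: /k/ → /b/, giving /bʒuŋinoxðmi/.
Under (C)V, the unsyllabifiable consonants are /b/, /x/, /ð/ (no codas are permitted; onsets are limited to one consonant).
Each unlicensed consonant becomes the onset of a new syllable: /b/ → /bu/, /x/ → /xo/, /ð/ → /ðo/.

buʒuŋinoxoðomi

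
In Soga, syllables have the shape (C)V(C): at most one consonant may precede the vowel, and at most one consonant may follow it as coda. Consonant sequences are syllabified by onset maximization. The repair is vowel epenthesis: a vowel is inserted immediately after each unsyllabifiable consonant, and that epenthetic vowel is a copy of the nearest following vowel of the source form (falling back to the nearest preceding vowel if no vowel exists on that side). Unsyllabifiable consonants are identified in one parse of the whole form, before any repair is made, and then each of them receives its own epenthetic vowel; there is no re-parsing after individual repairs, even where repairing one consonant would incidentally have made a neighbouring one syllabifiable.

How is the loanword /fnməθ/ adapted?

Under (C)V(C), the unsyllabifiable consonants are /f/, /n/ (at most one coda consonant is licensed; onsets are limited to one consonant).
Epenthesis after each stranded consonant: /f/ → /fə/, /n/ → /nə/.

fənəməθ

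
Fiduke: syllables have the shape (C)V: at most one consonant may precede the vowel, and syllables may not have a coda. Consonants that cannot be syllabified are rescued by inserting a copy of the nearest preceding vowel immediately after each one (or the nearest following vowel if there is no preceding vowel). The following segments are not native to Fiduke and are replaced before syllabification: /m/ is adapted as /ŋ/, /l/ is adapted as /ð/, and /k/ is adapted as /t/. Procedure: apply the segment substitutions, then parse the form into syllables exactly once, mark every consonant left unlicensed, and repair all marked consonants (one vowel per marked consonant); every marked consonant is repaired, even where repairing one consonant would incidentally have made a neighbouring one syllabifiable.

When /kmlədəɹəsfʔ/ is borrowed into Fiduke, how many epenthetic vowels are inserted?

5

After substitution the input is /tŋðədəɹəsfʔ/.
The unsyllabifiable consonants are /t/, /ŋ/, /s/, /f/, /ʔ/; each receives one epenthetic vowel.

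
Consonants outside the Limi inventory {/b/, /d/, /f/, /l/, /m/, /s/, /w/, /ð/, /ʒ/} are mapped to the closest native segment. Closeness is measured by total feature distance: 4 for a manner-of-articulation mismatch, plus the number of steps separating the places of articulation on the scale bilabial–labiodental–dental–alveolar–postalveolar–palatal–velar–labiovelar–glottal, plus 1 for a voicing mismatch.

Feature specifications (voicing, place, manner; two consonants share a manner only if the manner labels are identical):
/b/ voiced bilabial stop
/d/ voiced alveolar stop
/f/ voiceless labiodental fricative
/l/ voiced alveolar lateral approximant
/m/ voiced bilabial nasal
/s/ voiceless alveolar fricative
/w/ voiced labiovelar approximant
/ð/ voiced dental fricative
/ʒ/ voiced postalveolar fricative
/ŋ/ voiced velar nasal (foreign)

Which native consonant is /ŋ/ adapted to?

/w/ is closest: manner differs (nasal→approximant, +4), place distance 1 (velar→labiovelar), same voicing; total 5. Next closest is /m/ at distance 6.

w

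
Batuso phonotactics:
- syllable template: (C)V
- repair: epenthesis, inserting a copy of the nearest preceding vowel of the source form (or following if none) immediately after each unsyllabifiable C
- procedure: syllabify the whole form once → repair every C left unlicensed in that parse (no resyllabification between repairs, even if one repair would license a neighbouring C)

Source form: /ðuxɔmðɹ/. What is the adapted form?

Syllabifying with onset maximization leaves /m/, /ð/, /ɹ/ stranded (no codas are permitted; onsets are limited to one consonant).
Inserting the epenthetic vowel yields /m/ → /mɔ/, /ð/ → /ðɔ/, /ɹ/ → /ɹɔ/.

ðuxɔmɔðɔɹɔ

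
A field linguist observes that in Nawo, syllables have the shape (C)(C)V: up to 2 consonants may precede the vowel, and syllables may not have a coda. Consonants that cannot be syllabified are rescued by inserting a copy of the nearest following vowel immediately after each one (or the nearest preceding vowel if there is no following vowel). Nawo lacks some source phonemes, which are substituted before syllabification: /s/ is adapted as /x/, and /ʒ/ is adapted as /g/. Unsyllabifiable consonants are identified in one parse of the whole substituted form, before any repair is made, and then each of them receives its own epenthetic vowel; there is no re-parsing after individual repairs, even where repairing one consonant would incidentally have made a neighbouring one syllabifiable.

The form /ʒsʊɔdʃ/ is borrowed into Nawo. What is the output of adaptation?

gxʊɔdɔʃɔ

Substitution: /ʒ/ → /g/, /s/ → /x/, giving /gxʊɔdʃ/.
Syllabifying with onset maximization leaves /d/, /ʃ/ stranded (no codas are permitted; onsets may contain at most 2 consonants).
Each unlicensed consonant becomes the onset of a new syllable: /d/ → /dɔ/, /ʃ/ → /ʃɔ/.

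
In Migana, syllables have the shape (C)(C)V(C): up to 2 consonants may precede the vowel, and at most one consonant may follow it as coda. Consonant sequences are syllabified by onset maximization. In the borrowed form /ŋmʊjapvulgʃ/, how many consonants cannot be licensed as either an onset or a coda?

2

Syllabifying with onset maximization leaves /g/, /ʃ/ stranded (at most one coda consonant is licensed; onsets may contain at most 2 consonants).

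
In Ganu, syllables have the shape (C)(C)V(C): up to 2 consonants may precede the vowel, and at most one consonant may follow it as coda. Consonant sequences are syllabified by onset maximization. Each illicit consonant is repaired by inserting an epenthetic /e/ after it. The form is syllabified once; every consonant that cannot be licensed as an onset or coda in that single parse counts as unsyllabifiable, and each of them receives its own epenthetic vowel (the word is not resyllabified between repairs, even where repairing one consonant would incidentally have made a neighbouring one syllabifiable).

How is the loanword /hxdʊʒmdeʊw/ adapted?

hexdʊʒmdeʊw

Under (C)(C)V(C), the unsyllabifiable consonants are /h/ (at most one coda consonant is licensed; onsets may contain at most 2 consonants).
Inserting the epenthetic vowel yields /h/ → /he/.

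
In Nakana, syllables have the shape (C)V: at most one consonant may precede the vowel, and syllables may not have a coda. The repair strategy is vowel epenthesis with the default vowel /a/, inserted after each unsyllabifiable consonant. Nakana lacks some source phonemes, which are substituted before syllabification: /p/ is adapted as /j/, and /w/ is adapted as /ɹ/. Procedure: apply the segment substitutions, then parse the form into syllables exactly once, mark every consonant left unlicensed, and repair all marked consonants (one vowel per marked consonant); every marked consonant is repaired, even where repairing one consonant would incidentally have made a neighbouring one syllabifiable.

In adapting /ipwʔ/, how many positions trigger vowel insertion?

After substitution the input is /ijɹʔ/.
The unsyllabifiable consonants are /j/, /ɹ/, /ʔ/; each receives one epenthetic vowel.

3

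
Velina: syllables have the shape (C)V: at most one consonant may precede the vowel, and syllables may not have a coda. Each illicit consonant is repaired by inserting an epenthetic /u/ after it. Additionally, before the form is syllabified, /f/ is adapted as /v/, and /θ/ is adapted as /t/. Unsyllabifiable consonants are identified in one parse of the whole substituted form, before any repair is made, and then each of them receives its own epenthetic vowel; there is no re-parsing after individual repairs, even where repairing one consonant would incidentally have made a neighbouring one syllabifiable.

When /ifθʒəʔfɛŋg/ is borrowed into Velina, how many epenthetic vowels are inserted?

5

After substitution the input is /ivtʒəʔvɛŋg/.
The unsyllabifiable consonants are /v/, /t/, /ʔ/, /ŋ/, /g/; each receives one epenthetic vowel.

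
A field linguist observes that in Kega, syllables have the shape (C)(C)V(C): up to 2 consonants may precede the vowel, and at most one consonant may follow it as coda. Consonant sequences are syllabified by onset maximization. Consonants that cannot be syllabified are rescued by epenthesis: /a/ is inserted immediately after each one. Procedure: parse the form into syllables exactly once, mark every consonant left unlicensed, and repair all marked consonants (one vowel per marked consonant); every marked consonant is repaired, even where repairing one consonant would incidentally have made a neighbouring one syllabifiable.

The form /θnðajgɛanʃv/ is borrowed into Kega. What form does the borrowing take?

Syllabifying with onset maximization leaves /θ/, /ʃ/, /v/ stranded (at most one coda consonant is licensed; onsets may contain at most 2 consonants).
Inserting the epenthetic vowel yields /θ/ → /θa/, /ʃ/ → /ʃa/, /v/ → /va/.

θanðajgɛanʃava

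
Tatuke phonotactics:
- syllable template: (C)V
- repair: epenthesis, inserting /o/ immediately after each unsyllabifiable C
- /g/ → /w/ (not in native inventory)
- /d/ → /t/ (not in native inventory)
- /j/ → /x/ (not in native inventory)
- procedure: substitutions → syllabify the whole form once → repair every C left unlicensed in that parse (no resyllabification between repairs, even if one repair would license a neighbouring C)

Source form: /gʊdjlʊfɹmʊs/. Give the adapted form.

Substitution: /g/ → /w/, /d/ → /t/, /j/ → /x/, giving /wʊtxlʊfɹmʊs/.
Under (C)V, the unsyllabifiable consonants are /t/, /x/, /f/, /ɹ/, /s/ (no codas are permitted; onsets are limited to one consonant).
Inserting the epenthetic vowel yields /t/ → /to/, /x/ → /xo/, /f/ → /fo/, /ɹ/ → /ɹo/, /s/ → /so/.

wʊtoxolʊfoɹomʊso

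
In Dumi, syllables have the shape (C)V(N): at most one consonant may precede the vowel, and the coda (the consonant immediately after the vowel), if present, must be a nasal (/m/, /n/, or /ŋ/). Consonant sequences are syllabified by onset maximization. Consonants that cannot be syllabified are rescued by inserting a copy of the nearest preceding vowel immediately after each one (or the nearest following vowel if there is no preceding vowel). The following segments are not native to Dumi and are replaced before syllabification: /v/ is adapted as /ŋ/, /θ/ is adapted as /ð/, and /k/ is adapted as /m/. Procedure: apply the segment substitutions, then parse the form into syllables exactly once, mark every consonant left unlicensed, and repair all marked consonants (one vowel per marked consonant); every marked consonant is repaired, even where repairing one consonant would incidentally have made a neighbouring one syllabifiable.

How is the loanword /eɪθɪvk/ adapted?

eɪðɪŋmɪ

Substitution: /θ/ → /ð/, /v/ → /ŋ/, /k/ → /m/, giving /eɪðɪŋm/.
Syllabifying with onset maximization leaves /m/ stranded (only a nasal (/m/, /n/, or /ŋ/) is licensed in coda position; onsets are limited to one consonant).
Inserting the epenthetic vowel yields /m/ → /mɪ/.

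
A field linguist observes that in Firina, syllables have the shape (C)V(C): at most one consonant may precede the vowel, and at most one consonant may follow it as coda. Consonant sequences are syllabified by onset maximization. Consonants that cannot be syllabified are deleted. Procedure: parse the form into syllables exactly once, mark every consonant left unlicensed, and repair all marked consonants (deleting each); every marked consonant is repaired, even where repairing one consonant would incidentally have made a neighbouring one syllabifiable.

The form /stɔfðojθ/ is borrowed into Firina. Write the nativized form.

tɔfðoj

Syllabifying with onset maximization leaves /s/, /θ/ stranded (at most one coda consonant is licensed; onsets are limited to one consonant).
Deleting the stranded consonants removes /s/, /θ/.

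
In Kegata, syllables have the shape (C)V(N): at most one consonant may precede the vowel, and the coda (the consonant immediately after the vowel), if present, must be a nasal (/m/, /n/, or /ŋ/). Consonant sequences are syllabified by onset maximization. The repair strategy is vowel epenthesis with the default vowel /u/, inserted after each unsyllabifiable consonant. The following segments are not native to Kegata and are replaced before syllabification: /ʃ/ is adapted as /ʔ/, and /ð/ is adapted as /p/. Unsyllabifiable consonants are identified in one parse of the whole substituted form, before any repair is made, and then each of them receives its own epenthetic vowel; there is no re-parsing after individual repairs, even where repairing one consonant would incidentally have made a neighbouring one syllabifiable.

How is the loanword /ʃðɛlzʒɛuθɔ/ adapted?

Substitution: /ʃ/ → /ʔ/, /ð/ → /p/, giving /ʔpɛlzʒɛuθɔ/.
Syllabifying with onset maximization leaves /ʔ/, /l/, /z/ stranded (only a nasal (/m/, /n/, or /ŋ/) is licensed in coda position; onsets are limited to one consonant).
Epenthesis after each stranded consonant: /ʔ/ → /ʔu/, /l/ → /lu/, /z/ → /zu/.

ʔupɛluzuʒɛuθɔ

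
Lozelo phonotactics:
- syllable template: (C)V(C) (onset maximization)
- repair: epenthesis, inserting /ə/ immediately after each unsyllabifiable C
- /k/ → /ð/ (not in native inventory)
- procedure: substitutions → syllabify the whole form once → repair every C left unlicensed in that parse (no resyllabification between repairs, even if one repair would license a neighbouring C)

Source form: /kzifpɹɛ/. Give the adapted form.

ðəzifpəɹɛ

Substitution: /k/ → /ð/, giving /ðzifpɹɛ/.
The consonants /ð/, /p/ cannot be parsed into a legal (C)V(C) syllable (at most one coda consonant is licensed; onsets are limited to one consonant).
Inserting the epenthetic vowel yields /ð/ → /ðə/, /p/ → /pə/.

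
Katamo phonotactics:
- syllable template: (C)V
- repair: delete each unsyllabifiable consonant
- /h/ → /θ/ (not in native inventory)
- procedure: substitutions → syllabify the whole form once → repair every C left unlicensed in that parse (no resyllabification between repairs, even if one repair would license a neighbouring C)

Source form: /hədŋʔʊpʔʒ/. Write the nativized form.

θəʔʊ

Substitution: /h/ → /θ/, giving /θədŋʔʊpʔʒ/.
The consonants /d/, /ŋ/, /p/, /ʔ/, /ʒ/ cannot be parsed into a legal (C)V syllable (no codas are permitted; onsets are limited to one consonant).
Deletion applies to /d/, /ŋ/, /p/, /ʔ/, /ʒ/.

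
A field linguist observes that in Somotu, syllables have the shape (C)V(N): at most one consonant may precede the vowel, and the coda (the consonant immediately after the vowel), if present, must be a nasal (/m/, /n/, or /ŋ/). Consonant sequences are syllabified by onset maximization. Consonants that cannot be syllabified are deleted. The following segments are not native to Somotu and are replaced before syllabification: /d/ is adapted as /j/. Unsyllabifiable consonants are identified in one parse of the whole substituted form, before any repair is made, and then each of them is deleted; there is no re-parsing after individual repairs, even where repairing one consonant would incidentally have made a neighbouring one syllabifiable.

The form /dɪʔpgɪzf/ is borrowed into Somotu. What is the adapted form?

jɪgɪ

Substitution: /d/ → /j/, giving /jɪʔpgɪzf/.
Syllabifying with onset maximization leaves /ʔ/, /p/, /z/, /f/ stranded (only a nasal (/m/, /n/, or /ŋ/) is licensed in coda position; onsets are limited to one consonant).
Deleting the stranded consonants removes /ʔ/, /p/, /z/, /f/.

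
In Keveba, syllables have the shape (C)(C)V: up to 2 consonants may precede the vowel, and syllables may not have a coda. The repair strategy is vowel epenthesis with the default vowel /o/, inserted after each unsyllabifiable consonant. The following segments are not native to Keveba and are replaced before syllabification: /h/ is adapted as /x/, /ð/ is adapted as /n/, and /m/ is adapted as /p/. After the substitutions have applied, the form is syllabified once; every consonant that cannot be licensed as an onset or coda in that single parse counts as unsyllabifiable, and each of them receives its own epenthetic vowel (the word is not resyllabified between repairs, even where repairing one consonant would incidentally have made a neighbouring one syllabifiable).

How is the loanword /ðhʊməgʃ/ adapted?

Substitution: /ð/ → /n/, /h/ → /x/, /m/ → /p/, giving /nxʊpəgʃ/.
Syllabifying with onset maximization leaves /g/, /ʃ/ stranded (no codas are permitted; onsets may contain at most 2 consonants).
Each unlicensed consonant becomes the onset of a new syllable: /g/ → /go/, /ʃ/ → /ʃo/.

nxʊpəgoʃo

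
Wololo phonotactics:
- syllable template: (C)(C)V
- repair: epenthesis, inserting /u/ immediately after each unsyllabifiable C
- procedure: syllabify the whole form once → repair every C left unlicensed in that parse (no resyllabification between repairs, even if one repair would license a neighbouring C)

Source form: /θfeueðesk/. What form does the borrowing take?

θfeueðesuku

Syllabifying with onset maximization leaves /s/, /k/ stranded (no codas are permitted; onsets may contain at most 2 consonants).
Epenthesis after each stranded consonant: /s/ → /su/, /k/ → /ku/.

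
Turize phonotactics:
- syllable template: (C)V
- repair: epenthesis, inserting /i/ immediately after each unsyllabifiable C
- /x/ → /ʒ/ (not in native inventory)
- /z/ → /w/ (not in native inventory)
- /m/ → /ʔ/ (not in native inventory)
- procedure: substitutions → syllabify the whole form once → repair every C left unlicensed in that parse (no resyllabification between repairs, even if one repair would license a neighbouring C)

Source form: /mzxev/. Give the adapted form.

ʔiwiʒevi

Substitution: /m/ → /ʔ/, /z/ → /w/, /x/ → /ʒ/, giving /ʔwʒev/.
The consonants /ʔ/, /w/, /v/ cannot be parsed into a legal (C)V syllable (no codas are permitted; onsets are limited to one consonant).
Epenthesis after each stranded consonant: /ʔ/ → /ʔi/, /w/ → /wi/, /v/ → /vi/.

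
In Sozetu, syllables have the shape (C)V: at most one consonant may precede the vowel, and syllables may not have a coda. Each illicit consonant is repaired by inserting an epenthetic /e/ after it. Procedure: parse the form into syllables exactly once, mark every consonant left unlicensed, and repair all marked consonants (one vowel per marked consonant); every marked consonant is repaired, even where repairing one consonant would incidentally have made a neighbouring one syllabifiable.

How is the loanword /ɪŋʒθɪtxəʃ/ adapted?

ɪŋeʒeθɪtexəʃe

Under (C)V, the unsyllabifiable consonants are /ŋ/, /ʒ/, /t/, /ʃ/ (no codas are permitted; onsets are limited to one consonant).
Epenthesis after each stranded consonant: /ŋ/ → /ŋe/, /ʒ/ → /ʒe/, /t/ → /te/, /ʃ/ → /ʃe/.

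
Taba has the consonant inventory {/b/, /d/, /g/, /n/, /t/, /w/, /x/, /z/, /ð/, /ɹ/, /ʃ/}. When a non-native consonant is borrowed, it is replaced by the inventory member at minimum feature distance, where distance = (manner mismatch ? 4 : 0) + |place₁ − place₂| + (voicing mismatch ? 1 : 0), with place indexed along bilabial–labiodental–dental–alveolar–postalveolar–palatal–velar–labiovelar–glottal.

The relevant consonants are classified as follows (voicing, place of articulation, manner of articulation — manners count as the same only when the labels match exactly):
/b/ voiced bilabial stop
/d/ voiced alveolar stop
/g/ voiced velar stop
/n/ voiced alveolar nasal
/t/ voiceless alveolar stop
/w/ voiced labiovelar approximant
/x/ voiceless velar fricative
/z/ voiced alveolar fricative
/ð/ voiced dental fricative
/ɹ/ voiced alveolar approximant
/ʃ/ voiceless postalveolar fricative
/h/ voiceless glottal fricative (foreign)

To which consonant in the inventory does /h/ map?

x

/x/ is closest: same manner (fricative), place distance 2 (glottal→velar), same voicing; total 2. Next closest is /ʃ/ at distance 4.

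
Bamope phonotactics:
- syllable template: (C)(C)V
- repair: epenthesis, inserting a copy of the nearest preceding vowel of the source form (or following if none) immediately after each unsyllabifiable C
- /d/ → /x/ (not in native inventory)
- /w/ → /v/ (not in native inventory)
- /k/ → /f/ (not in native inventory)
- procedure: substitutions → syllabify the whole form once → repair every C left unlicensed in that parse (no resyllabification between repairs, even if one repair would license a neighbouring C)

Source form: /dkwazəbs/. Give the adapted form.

Substitution: /d/ → /x/, /k/ → /f/, /w/ → /v/, giving /xfvazəbs/.
The consonants /x/, /b/, /s/ cannot be parsed into a legal (C)(C)V syllable (no codas are permitted; onsets may contain at most 2 consonants).
Each unlicensed consonant becomes the onset of a new syllable: /x/ → /xa/, /b/ → /bə/, /s/ → /sə/.

xafvazəbəsə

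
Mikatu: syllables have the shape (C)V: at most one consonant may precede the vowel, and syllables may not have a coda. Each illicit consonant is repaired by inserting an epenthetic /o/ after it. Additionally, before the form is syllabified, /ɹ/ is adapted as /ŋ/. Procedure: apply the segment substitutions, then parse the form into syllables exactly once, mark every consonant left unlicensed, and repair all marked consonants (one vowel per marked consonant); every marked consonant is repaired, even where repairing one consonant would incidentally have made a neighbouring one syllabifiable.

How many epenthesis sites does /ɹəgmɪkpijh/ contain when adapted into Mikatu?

After substitution the input is /ŋəgmɪkpijh/.
The unsyllabifiable consonants are /g/, /k/, /j/, /h/; each receives one epenthetic vowel.

4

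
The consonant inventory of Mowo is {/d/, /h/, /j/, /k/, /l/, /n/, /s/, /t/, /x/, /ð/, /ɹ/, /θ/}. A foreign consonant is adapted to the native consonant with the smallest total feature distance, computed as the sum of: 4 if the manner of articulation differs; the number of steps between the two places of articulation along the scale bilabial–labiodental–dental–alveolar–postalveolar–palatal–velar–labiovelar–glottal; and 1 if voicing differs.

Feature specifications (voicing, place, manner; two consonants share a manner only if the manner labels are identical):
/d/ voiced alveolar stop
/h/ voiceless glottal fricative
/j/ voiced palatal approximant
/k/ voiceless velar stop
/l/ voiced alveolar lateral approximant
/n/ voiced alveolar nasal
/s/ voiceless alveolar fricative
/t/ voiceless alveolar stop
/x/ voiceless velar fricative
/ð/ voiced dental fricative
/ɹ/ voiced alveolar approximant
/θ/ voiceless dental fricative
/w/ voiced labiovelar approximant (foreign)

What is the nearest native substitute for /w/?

/j/ is closest: same manner (approximant), place distance 2 (labiovelar→palatal), same voicing; total 2. Next closest is /ɹ/ at distance 4.

j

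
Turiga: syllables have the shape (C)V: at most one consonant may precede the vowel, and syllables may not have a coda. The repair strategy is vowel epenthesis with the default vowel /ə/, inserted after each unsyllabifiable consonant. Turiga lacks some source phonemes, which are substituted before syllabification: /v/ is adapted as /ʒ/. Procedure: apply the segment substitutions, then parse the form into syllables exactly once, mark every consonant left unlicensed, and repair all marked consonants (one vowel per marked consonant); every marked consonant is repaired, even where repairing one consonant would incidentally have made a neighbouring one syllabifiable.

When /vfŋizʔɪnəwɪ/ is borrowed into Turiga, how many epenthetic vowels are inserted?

3

After substitution the input is /ʒfŋizʔɪnəwɪ/.
The unsyllabifiable consonants are /ʒ/, /f/, /z/; each receives one epenthetic vowel.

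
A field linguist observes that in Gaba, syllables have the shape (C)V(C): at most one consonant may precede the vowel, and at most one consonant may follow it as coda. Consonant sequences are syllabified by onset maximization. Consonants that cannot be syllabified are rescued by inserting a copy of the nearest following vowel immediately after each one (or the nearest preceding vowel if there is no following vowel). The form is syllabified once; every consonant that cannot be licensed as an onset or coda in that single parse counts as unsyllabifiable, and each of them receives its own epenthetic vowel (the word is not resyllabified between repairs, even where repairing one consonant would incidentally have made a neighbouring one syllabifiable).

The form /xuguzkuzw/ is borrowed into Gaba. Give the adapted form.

Under (C)V(C), the unsyllabifiable consonants are /w/ (at most one coda consonant is licensed; onsets are limited to one consonant).
Each unlicensed consonant becomes the onset of a new syllable: /w/ → /wu/.

xuguzkuzwu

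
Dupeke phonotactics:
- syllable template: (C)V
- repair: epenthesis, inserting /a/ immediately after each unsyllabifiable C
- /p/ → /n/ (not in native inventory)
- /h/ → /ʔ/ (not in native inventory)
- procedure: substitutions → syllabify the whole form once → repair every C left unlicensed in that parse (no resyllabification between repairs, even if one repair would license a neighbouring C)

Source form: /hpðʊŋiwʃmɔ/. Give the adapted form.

ʔanaðʊŋiwaʃamɔ

Substitution: /h/ → /ʔ/, /p/ → /n/, giving /ʔnðʊŋiwʃmɔ/.
Syllabifying with onset maximization leaves /ʔ/, /n/, /w/, /ʃ/ stranded (no codas are permitted; onsets are limited to one consonant).
Epenthesis after each stranded consonant: /ʔ/ → /ʔa/, /n/ → /na/, /w/ → /wa/, /ʃ/ → /ʃa/.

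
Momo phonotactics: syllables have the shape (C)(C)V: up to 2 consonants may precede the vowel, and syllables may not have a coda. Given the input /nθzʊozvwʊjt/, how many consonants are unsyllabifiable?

4

Syllabifying with onset maximization leaves /n/, /z/, /j/, /t/ stranded (no codas are permitted; onsets may contain at most 2 consonants).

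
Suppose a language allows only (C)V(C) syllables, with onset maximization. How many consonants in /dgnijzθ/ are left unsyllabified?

4

The consonants /d/, /g/, /z/, /θ/ cannot be parsed into a legal (C)V(C) syllable (at most one coda consonant is licensed; onsets are limited to one consonant).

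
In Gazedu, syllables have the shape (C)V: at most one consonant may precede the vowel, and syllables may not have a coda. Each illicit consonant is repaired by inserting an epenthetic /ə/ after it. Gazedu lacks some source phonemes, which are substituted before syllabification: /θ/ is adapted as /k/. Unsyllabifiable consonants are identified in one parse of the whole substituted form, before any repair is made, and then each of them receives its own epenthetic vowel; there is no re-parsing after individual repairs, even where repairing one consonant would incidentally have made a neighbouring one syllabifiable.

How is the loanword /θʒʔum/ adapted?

Substitution: /θ/ → /k/, giving /kʒʔum/.
The consonants /k/, /ʒ/, /m/ cannot be parsed into a legal (C)V syllable (no codas are permitted; onsets are limited to one consonant).
Inserting the epenthetic vowel yields /k/ → /kə/, /ʒ/ → /ʒə/, /m/ → /mə/.

kəʒəʔumə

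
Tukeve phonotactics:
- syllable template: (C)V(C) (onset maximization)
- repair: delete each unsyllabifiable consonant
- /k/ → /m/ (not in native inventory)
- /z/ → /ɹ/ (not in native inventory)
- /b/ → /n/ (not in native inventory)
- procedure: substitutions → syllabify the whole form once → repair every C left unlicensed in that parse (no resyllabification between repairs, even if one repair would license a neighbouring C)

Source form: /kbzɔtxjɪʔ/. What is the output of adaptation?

ɹɔtjɪʔ

Substitution: /k/ → /m/, /b/ → /n/, /z/ → /ɹ/, giving /mnɹɔtxjɪʔ/.
The consonants /m/, /n/, /x/ cannot be parsed into a legal (C)V(C) syllable (at most one coda consonant is licensed; onsets are limited to one consonant).
Deletion applies to /m/, /n/, /x/.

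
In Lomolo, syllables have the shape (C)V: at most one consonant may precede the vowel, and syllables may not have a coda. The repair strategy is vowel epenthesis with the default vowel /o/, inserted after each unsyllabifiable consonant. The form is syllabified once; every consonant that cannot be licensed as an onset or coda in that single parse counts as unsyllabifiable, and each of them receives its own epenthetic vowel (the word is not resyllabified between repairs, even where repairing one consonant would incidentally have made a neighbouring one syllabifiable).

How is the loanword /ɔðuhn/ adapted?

ɔðuhono

The consonants /h/, /n/ cannot be parsed into a legal (C)V syllable (no codas are permitted; onsets are limited to one consonant).
Inserting the epenthetic vowel yields /h/ → /ho/, /n/ → /no/.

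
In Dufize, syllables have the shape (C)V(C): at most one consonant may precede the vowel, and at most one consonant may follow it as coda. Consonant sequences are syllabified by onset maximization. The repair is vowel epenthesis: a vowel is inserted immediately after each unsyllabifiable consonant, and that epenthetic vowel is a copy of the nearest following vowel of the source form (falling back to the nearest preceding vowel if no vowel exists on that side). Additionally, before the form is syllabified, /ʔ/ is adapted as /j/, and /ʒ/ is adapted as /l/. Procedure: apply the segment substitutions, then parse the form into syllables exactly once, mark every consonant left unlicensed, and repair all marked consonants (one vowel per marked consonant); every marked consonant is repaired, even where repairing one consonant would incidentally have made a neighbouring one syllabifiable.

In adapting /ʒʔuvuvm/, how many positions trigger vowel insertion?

After substitution the input is /ljuvuvm/.
The unsyllabifiable consonants are /l/, /m/; each receives one epenthetic vowel.

2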